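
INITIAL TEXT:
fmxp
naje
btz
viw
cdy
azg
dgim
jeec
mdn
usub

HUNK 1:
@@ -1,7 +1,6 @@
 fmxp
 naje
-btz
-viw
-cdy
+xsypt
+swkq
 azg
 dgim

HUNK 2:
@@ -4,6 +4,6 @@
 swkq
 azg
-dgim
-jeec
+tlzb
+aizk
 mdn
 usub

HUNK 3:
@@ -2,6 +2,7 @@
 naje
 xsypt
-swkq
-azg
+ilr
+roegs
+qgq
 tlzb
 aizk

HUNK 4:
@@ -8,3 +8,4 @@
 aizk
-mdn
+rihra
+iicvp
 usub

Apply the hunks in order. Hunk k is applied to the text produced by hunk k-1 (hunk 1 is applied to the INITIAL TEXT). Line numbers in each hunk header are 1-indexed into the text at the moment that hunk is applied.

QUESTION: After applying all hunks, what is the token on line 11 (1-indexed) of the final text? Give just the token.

Answer: usub

Derivation:
Hunk 1: at line 1 remove [btz,viw,cdy] add [xsypt,swkq] -> 9 lines: fmxp naje xsypt swkq azg dgim jeec mdn usub
Hunk 2: at line 4 remove [dgim,jeec] add [tlzb,aizk] -> 9 lines: fmxp naje xsypt swkq azg tlzb aizk mdn usub
Hunk 3: at line 2 remove [swkq,azg] add [ilr,roegs,qgq] -> 10 lines: fmxp naje xsypt ilr roegs qgq tlzb aizk mdn usub
Hunk 4: at line 8 remove [mdn] add [rihra,iicvp] -> 11 lines: fmxp naje xsypt ilr roegs qgq tlzb aizk rihra iicvp usub
Final line 11: usub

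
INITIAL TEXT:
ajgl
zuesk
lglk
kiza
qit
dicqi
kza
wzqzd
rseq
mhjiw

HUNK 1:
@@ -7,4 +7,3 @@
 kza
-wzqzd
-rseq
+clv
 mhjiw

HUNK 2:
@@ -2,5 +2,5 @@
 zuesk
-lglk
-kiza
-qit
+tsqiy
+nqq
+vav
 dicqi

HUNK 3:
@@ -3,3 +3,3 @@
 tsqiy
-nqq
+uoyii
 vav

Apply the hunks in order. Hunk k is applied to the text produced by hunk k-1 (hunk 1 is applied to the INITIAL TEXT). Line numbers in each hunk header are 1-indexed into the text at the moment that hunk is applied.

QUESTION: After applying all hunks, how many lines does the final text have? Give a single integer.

Answer: 9

Derivation:
Hunk 1: at line 7 remove [wzqzd,rseq] add [clv] -> 9 lines: ajgl zuesk lglk kiza qit dicqi kza clv mhjiw
Hunk 2: at line 2 remove [lglk,kiza,qit] add [tsqiy,nqq,vav] -> 9 lines: ajgl zuesk tsqiy nqq vav dicqi kza clv mhjiw
Hunk 3: at line 3 remove [nqq] add [uoyii] -> 9 lines: ajgl zuesk tsqiy uoyii vav dicqi kza clv mhjiw
Final line count: 9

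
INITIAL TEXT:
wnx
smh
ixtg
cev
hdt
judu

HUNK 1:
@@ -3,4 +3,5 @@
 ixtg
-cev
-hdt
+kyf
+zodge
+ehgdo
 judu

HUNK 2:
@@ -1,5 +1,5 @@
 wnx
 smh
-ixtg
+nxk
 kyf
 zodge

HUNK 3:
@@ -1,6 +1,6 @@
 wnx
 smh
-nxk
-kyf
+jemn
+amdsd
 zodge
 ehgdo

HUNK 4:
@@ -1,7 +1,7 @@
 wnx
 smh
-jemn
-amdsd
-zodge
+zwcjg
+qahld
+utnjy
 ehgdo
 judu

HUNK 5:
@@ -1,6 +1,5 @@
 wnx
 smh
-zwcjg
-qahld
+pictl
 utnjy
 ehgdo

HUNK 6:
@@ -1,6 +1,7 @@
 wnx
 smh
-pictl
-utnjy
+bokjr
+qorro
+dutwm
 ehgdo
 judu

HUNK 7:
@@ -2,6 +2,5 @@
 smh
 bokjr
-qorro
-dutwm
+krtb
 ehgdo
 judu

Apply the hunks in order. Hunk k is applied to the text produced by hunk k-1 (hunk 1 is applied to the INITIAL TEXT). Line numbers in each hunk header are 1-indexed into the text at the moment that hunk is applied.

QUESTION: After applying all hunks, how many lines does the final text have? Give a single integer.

Hunk 1: at line 3 remove [cev,hdt] add [kyf,zodge,ehgdo] -> 7 lines: wnx smh ixtg kyf zodge ehgdo judu
Hunk 2: at line 1 remove [ixtg] add [nxk] -> 7 lines: wnx smh nxk kyf zodge ehgdo judu
Hunk 3: at line 1 remove [nxk,kyf] add [jemn,amdsd] -> 7 lines: wnx smh jemn amdsd zodge ehgdo judu
Hunk 4: at line 1 remove [jemn,amdsd,zodge] add [zwcjg,qahld,utnjy] -> 7 lines: wnx smh zwcjg qahld utnjy ehgdo judu
Hunk 5: at line 1 remove [zwcjg,qahld] add [pictl] -> 6 lines: wnx smh pictl utnjy ehgdo judu
Hunk 6: at line 1 remove [pictl,utnjy] add [bokjr,qorro,dutwm] -> 7 lines: wnx smh bokjr qorro dutwm ehgdo judu
Hunk 7: at line 2 remove [qorro,dutwm] add [krtb] -> 6 lines: wnx smh bokjr krtb ehgdo judu
Final line count: 6

Answer: 6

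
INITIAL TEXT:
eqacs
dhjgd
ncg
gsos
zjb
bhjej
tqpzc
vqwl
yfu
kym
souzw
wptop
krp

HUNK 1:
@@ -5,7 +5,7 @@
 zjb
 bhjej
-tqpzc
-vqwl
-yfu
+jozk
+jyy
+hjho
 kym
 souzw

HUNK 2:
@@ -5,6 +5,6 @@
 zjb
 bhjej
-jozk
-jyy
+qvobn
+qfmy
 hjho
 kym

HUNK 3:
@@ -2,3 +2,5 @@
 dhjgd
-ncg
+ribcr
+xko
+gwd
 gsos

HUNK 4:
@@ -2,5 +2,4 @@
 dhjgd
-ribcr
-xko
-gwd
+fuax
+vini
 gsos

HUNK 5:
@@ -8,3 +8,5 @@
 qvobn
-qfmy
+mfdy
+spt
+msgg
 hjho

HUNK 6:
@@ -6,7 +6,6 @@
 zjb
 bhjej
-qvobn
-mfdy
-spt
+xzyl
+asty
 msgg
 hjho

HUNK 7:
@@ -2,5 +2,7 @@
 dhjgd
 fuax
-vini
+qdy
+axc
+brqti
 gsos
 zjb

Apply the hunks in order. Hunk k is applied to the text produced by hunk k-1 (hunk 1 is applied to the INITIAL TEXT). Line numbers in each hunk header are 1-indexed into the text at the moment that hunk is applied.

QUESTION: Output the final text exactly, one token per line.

Hunk 1: at line 5 remove [tqpzc,vqwl,yfu] add [jozk,jyy,hjho] -> 13 lines: eqacs dhjgd ncg gsos zjb bhjej jozk jyy hjho kym souzw wptop krp
Hunk 2: at line 5 remove [jozk,jyy] add [qvobn,qfmy] -> 13 lines: eqacs dhjgd ncg gsos zjb bhjej qvobn qfmy hjho kym souzw wptop krp
Hunk 3: at line 2 remove [ncg] add [ribcr,xko,gwd] -> 15 lines: eqacs dhjgd ribcr xko gwd gsos zjb bhjej qvobn qfmy hjho kym souzw wptop krp
Hunk 4: at line 2 remove [ribcr,xko,gwd] add [fuax,vini] -> 14 lines: eqacs dhjgd fuax vini gsos zjb bhjej qvobn qfmy hjho kym souzw wptop krp
Hunk 5: at line 8 remove [qfmy] add [mfdy,spt,msgg] -> 16 lines: eqacs dhjgd fuax vini gsos zjb bhjej qvobn mfdy spt msgg hjho kym souzw wptop krp
Hunk 6: at line 6 remove [qvobn,mfdy,spt] add [xzyl,asty] -> 15 lines: eqacs dhjgd fuax vini gsos zjb bhjej xzyl asty msgg hjho kym souzw wptop krp
Hunk 7: at line 2 remove [vini] add [qdy,axc,brqti] -> 17 lines: eqacs dhjgd fuax qdy axc brqti gsos zjb bhjej xzyl asty msgg hjho kym souzw wptop krp

Answer: eqacs
dhjgd
fuax
qdy
axc
brqti
gsos
zjb
bhjej
xzyl
asty
msgg
hjho
kym
souzw
wptop
krp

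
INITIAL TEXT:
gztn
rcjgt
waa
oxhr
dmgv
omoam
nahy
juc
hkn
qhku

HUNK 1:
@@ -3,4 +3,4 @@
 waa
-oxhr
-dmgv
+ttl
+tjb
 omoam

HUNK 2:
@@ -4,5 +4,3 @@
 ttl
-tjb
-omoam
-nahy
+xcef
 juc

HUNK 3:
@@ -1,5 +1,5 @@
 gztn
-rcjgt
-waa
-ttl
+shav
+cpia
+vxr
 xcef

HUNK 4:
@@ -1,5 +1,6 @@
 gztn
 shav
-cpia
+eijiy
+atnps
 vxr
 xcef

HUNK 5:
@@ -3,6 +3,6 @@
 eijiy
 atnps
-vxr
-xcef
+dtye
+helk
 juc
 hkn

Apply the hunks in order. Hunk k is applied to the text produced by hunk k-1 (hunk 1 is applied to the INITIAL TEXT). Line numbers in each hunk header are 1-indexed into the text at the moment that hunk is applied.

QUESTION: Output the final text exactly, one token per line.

Answer: gztn
shav
eijiy
atnps
dtye
helk
juc
hkn
qhku

Derivation:
Hunk 1: at line 3 remove [oxhr,dmgv] add [ttl,tjb] -> 10 lines: gztn rcjgt waa ttl tjb omoam nahy juc hkn qhku
Hunk 2: at line 4 remove [tjb,omoam,nahy] add [xcef] -> 8 lines: gztn rcjgt waa ttl xcef juc hkn qhku
Hunk 3: at line 1 remove [rcjgt,waa,ttl] add [shav,cpia,vxr] -> 8 lines: gztn shav cpia vxr xcef juc hkn qhku
Hunk 4: at line 1 remove [cpia] add [eijiy,atnps] -> 9 lines: gztn shav eijiy atnps vxr xcef juc hkn qhku
Hunk 5: at line 3 remove [vxr,xcef] add [dtye,helk] -> 9 lines: gztn shav eijiy atnps dtye helk juc hkn qhku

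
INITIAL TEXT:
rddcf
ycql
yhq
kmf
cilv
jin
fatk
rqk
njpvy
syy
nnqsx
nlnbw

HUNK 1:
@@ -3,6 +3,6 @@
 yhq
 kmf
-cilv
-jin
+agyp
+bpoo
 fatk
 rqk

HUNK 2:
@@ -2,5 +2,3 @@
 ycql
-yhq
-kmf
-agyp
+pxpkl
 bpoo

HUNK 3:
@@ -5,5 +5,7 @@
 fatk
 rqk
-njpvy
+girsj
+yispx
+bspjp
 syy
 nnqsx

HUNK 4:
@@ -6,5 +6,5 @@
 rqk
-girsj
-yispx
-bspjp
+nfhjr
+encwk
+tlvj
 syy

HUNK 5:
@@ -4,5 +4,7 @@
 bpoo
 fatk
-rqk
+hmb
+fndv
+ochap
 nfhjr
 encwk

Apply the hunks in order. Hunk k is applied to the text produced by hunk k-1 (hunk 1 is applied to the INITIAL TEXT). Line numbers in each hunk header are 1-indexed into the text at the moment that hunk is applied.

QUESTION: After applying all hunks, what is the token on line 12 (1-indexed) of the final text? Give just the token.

Answer: syy

Derivation:
Hunk 1: at line 3 remove [cilv,jin] add [agyp,bpoo] -> 12 lines: rddcf ycql yhq kmf agyp bpoo fatk rqk njpvy syy nnqsx nlnbw
Hunk 2: at line 2 remove [yhq,kmf,agyp] add [pxpkl] -> 10 lines: rddcf ycql pxpkl bpoo fatk rqk njpvy syy nnqsx nlnbw
Hunk 3: at line 5 remove [njpvy] add [girsj,yispx,bspjp] -> 12 lines: rddcf ycql pxpkl bpoo fatk rqk girsj yispx bspjp syy nnqsx nlnbw
Hunk 4: at line 6 remove [girsj,yispx,bspjp] add [nfhjr,encwk,tlvj] -> 12 lines: rddcf ycql pxpkl bpoo fatk rqk nfhjr encwk tlvj syy nnqsx nlnbw
Hunk 5: at line 4 remove [rqk] add [hmb,fndv,ochap] -> 14 lines: rddcf ycql pxpkl bpoo fatk hmb fndv ochap nfhjr encwk tlvj syy nnqsx nlnbw
Final line 12: syy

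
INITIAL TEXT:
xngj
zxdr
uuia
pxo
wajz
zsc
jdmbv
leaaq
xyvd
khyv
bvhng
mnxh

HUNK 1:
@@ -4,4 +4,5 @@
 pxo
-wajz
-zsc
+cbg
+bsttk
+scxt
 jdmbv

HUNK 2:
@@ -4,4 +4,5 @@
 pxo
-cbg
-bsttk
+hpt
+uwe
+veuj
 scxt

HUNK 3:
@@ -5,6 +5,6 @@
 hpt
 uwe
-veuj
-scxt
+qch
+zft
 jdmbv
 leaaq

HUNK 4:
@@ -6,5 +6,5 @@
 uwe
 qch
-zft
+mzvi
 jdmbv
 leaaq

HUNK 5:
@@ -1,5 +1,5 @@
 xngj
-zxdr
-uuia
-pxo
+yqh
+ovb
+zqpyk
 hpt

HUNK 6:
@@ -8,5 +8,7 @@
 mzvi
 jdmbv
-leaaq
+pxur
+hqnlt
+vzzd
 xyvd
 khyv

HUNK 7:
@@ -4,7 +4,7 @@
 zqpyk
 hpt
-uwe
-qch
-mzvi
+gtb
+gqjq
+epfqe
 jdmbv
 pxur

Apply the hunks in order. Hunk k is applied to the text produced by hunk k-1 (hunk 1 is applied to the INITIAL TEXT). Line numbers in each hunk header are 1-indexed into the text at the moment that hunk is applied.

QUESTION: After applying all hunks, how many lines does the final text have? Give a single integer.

Hunk 1: at line 4 remove [wajz,zsc] add [cbg,bsttk,scxt] -> 13 lines: xngj zxdr uuia pxo cbg bsttk scxt jdmbv leaaq xyvd khyv bvhng mnxh
Hunk 2: at line 4 remove [cbg,bsttk] add [hpt,uwe,veuj] -> 14 lines: xngj zxdr uuia pxo hpt uwe veuj scxt jdmbv leaaq xyvd khyv bvhng mnxh
Hunk 3: at line 5 remove [veuj,scxt] add [qch,zft] -> 14 lines: xngj zxdr uuia pxo hpt uwe qch zft jdmbv leaaq xyvd khyv bvhng mnxh
Hunk 4: at line 6 remove [zft] add [mzvi] -> 14 lines: xngj zxdr uuia pxo hpt uwe qch mzvi jdmbv leaaq xyvd khyv bvhng mnxh
Hunk 5: at line 1 remove [zxdr,uuia,pxo] add [yqh,ovb,zqpyk] -> 14 lines: xngj yqh ovb zqpyk hpt uwe qch mzvi jdmbv leaaq xyvd khyv bvhng mnxh
Hunk 6: at line 8 remove [leaaq] add [pxur,hqnlt,vzzd] -> 16 lines: xngj yqh ovb zqpyk hpt uwe qch mzvi jdmbv pxur hqnlt vzzd xyvd khyv bvhng mnxh
Hunk 7: at line 4 remove [uwe,qch,mzvi] add [gtb,gqjq,epfqe] -> 16 lines: xngj yqh ovb zqpyk hpt gtb gqjq epfqe jdmbv pxur hqnlt vzzd xyvd khyv bvhng mnxh
Final line count: 16

Answer: 16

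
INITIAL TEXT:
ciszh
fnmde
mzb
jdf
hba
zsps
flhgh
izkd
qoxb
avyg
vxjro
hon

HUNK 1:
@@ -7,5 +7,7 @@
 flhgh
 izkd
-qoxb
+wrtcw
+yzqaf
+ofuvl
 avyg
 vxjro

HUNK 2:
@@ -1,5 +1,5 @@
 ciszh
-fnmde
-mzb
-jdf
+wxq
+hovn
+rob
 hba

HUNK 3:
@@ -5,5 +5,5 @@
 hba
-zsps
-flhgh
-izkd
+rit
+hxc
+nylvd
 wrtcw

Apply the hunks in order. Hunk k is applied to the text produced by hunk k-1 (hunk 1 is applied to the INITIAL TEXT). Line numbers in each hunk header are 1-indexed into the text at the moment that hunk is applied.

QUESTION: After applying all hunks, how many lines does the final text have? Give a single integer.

Hunk 1: at line 7 remove [qoxb] add [wrtcw,yzqaf,ofuvl] -> 14 lines: ciszh fnmde mzb jdf hba zsps flhgh izkd wrtcw yzqaf ofuvl avyg vxjro hon
Hunk 2: at line 1 remove [fnmde,mzb,jdf] add [wxq,hovn,rob] -> 14 lines: ciszh wxq hovn rob hba zsps flhgh izkd wrtcw yzqaf ofuvl avyg vxjro hon
Hunk 3: at line 5 remove [zsps,flhgh,izkd] add [rit,hxc,nylvd] -> 14 lines: ciszh wxq hovn rob hba rit hxc nylvd wrtcw yzqaf ofuvl avyg vxjro hon
Final line count: 14

Answer: 14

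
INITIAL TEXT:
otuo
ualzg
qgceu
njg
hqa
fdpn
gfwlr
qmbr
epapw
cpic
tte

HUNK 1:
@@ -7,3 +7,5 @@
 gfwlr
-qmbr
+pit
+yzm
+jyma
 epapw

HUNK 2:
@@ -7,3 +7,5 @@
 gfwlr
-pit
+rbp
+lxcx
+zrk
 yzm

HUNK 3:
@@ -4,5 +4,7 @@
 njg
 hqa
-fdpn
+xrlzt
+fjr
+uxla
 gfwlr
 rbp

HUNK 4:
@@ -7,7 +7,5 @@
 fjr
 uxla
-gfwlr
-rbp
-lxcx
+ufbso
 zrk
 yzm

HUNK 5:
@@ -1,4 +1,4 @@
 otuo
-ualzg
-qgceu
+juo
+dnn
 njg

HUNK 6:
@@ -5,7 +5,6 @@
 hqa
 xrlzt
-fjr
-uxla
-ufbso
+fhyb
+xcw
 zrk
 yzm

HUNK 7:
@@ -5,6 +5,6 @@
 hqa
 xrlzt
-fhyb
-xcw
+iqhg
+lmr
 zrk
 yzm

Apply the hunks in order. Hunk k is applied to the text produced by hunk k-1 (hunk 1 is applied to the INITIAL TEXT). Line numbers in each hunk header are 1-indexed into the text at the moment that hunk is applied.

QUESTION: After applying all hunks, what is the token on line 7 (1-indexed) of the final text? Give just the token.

Hunk 1: at line 7 remove [qmbr] add [pit,yzm,jyma] -> 13 lines: otuo ualzg qgceu njg hqa fdpn gfwlr pit yzm jyma epapw cpic tte
Hunk 2: at line 7 remove [pit] add [rbp,lxcx,zrk] -> 15 lines: otuo ualzg qgceu njg hqa fdpn gfwlr rbp lxcx zrk yzm jyma epapw cpic tte
Hunk 3: at line 4 remove [fdpn] add [xrlzt,fjr,uxla] -> 17 lines: otuo ualzg qgceu njg hqa xrlzt fjr uxla gfwlr rbp lxcx zrk yzm jyma epapw cpic tte
Hunk 4: at line 7 remove [gfwlr,rbp,lxcx] add [ufbso] -> 15 lines: otuo ualzg qgceu njg hqa xrlzt fjr uxla ufbso zrk yzm jyma epapw cpic tte
Hunk 5: at line 1 remove [ualzg,qgceu] add [juo,dnn] -> 15 lines: otuo juo dnn njg hqa xrlzt fjr uxla ufbso zrk yzm jyma epapw cpic tte
Hunk 6: at line 5 remove [fjr,uxla,ufbso] add [fhyb,xcw] -> 14 lines: otuo juo dnn njg hqa xrlzt fhyb xcw zrk yzm jyma epapw cpic tte
Hunk 7: at line 5 remove [fhyb,xcw] add [iqhg,lmr] -> 14 lines: otuo juo dnn njg hqa xrlzt iqhg lmr zrk yzm jyma epapw cpic tte
Final line 7: iqhg

Answer: iqhg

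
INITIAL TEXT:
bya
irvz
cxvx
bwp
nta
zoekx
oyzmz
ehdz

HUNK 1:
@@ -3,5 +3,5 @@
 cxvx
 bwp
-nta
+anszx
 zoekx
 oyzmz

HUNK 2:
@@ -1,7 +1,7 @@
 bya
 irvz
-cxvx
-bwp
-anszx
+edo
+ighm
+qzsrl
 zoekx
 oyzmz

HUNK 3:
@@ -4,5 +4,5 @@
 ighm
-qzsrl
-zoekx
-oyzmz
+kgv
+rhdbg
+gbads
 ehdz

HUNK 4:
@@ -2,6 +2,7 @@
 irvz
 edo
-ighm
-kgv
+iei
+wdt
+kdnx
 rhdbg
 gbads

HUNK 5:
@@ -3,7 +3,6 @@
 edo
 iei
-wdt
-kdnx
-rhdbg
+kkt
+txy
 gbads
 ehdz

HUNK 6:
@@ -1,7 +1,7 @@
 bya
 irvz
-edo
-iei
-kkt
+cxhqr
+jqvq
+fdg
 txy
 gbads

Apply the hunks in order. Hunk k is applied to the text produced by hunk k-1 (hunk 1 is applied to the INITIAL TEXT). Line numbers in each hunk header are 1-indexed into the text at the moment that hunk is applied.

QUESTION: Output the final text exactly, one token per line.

Hunk 1: at line 3 remove [nta] add [anszx] -> 8 lines: bya irvz cxvx bwp anszx zoekx oyzmz ehdz
Hunk 2: at line 1 remove [cxvx,bwp,anszx] add [edo,ighm,qzsrl] -> 8 lines: bya irvz edo ighm qzsrl zoekx oyzmz ehdz
Hunk 3: at line 4 remove [qzsrl,zoekx,oyzmz] add [kgv,rhdbg,gbads] -> 8 lines: bya irvz edo ighm kgv rhdbg gbads ehdz
Hunk 4: at line 2 remove [ighm,kgv] add [iei,wdt,kdnx] -> 9 lines: bya irvz edo iei wdt kdnx rhdbg gbads ehdz
Hunk 5: at line 3 remove [wdt,kdnx,rhdbg] add [kkt,txy] -> 8 lines: bya irvz edo iei kkt txy gbads ehdz
Hunk 6: at line 1 remove [edo,iei,kkt] add [cxhqr,jqvq,fdg] -> 8 lines: bya irvz cxhqr jqvq fdg txy gbads ehdz

Answer: bya
irvz
cxhqr
jqvq
fdg
txy
gbads
ehdz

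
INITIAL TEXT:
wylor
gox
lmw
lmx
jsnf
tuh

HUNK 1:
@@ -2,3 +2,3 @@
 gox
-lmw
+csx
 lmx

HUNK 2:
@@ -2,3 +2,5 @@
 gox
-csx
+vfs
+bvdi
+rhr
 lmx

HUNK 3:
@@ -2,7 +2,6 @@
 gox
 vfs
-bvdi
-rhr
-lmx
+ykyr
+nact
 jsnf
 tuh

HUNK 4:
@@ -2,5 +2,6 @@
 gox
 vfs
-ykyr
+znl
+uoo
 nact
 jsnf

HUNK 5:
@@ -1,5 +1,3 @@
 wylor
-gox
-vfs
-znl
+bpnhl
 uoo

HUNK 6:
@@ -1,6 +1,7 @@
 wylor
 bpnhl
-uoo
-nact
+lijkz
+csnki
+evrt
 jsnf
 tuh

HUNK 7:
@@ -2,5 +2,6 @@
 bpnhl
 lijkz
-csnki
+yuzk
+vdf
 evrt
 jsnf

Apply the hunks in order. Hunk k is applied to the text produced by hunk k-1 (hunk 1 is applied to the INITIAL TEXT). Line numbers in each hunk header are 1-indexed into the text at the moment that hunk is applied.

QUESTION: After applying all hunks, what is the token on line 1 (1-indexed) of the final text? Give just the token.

Hunk 1: at line 2 remove [lmw] add [csx] -> 6 lines: wylor gox csx lmx jsnf tuh
Hunk 2: at line 2 remove [csx] add [vfs,bvdi,rhr] -> 8 lines: wylor gox vfs bvdi rhr lmx jsnf tuh
Hunk 3: at line 2 remove [bvdi,rhr,lmx] add [ykyr,nact] -> 7 lines: wylor gox vfs ykyr nact jsnf tuh
Hunk 4: at line 2 remove [ykyr] add [znl,uoo] -> 8 lines: wylor gox vfs znl uoo nact jsnf tuh
Hunk 5: at line 1 remove [gox,vfs,znl] add [bpnhl] -> 6 lines: wylor bpnhl uoo nact jsnf tuh
Hunk 6: at line 1 remove [uoo,nact] add [lijkz,csnki,evrt] -> 7 lines: wylor bpnhl lijkz csnki evrt jsnf tuh
Hunk 7: at line 2 remove [csnki] add [yuzk,vdf] -> 8 lines: wylor bpnhl lijkz yuzk vdf evrt jsnf tuh
Final line 1: wylor

Answer: wylor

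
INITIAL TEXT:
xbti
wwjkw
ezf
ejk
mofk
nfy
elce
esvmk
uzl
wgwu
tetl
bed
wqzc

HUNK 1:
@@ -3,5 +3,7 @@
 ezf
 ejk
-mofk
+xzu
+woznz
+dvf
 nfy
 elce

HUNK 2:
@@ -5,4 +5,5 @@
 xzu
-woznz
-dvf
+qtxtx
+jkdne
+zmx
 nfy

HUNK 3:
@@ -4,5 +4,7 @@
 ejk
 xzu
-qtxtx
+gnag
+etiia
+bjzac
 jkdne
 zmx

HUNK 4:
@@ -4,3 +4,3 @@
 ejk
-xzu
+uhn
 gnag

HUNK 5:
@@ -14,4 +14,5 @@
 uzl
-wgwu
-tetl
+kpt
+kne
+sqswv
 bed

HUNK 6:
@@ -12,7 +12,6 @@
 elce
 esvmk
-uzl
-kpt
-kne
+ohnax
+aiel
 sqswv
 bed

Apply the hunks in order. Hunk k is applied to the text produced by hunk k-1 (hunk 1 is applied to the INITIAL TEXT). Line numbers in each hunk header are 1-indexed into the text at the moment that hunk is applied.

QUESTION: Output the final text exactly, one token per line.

Answer: xbti
wwjkw
ezf
ejk
uhn
gnag
etiia
bjzac
jkdne
zmx
nfy
elce
esvmk
ohnax
aiel
sqswv
bed
wqzc

Derivation:
Hunk 1: at line 3 remove [mofk] add [xzu,woznz,dvf] -> 15 lines: xbti wwjkw ezf ejk xzu woznz dvf nfy elce esvmk uzl wgwu tetl bed wqzc
Hunk 2: at line 5 remove [woznz,dvf] add [qtxtx,jkdne,zmx] -> 16 lines: xbti wwjkw ezf ejk xzu qtxtx jkdne zmx nfy elce esvmk uzl wgwu tetl bed wqzc
Hunk 3: at line 4 remove [qtxtx] add [gnag,etiia,bjzac] -> 18 lines: xbti wwjkw ezf ejk xzu gnag etiia bjzac jkdne zmx nfy elce esvmk uzl wgwu tetl bed wqzc
Hunk 4: at line 4 remove [xzu] add [uhn] -> 18 lines: xbti wwjkw ezf ejk uhn gnag etiia bjzac jkdne zmx nfy elce esvmk uzl wgwu tetl bed wqzc
Hunk 5: at line 14 remove [wgwu,tetl] add [kpt,kne,sqswv] -> 19 lines: xbti wwjkw ezf ejk uhn gnag etiia bjzac jkdne zmx nfy elce esvmk uzl kpt kne sqswv bed wqzc
Hunk 6: at line 12 remove [uzl,kpt,kne] add [ohnax,aiel] -> 18 lines: xbti wwjkw ezf ejk uhn gnag etiia bjzac jkdne zmx nfy elce esvmk ohnax aiel sqswv bed wqzc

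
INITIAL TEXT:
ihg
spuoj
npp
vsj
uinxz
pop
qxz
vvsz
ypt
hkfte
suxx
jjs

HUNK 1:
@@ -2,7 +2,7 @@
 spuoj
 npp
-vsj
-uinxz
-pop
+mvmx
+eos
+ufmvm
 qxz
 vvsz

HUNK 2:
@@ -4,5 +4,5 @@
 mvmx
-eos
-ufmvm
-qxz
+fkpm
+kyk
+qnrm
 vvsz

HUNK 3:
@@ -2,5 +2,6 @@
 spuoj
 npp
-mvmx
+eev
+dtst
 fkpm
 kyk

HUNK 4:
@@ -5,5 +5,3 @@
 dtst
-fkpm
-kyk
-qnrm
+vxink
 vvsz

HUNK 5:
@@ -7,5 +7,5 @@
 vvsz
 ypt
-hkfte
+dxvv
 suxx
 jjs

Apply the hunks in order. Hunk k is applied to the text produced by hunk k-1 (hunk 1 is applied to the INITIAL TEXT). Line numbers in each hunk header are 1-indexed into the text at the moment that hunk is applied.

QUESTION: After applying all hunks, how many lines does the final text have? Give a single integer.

Hunk 1: at line 2 remove [vsj,uinxz,pop] add [mvmx,eos,ufmvm] -> 12 lines: ihg spuoj npp mvmx eos ufmvm qxz vvsz ypt hkfte suxx jjs
Hunk 2: at line 4 remove [eos,ufmvm,qxz] add [fkpm,kyk,qnrm] -> 12 lines: ihg spuoj npp mvmx fkpm kyk qnrm vvsz ypt hkfte suxx jjs
Hunk 3: at line 2 remove [mvmx] add [eev,dtst] -> 13 lines: ihg spuoj npp eev dtst fkpm kyk qnrm vvsz ypt hkfte suxx jjs
Hunk 4: at line 5 remove [fkpm,kyk,qnrm] add [vxink] -> 11 lines: ihg spuoj npp eev dtst vxink vvsz ypt hkfte suxx jjs
Hunk 5: at line 7 remove [hkfte] add [dxvv] -> 11 lines: ihg spuoj npp eev dtst vxink vvsz ypt dxvv suxx jjs
Final line count: 11

Answer: 11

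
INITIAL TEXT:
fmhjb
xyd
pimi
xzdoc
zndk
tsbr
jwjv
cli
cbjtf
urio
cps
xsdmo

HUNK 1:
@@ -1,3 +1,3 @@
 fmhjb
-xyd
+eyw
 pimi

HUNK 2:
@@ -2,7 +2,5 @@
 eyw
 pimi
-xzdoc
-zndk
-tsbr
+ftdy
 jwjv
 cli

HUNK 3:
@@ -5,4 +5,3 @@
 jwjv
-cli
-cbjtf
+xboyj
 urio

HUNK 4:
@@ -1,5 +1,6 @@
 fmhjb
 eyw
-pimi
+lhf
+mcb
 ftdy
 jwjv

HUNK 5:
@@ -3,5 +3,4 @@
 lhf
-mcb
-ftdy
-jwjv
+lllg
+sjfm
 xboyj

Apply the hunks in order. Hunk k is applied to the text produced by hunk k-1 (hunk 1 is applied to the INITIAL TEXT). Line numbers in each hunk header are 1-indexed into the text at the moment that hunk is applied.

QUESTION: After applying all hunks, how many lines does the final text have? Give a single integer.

Hunk 1: at line 1 remove [xyd] add [eyw] -> 12 lines: fmhjb eyw pimi xzdoc zndk tsbr jwjv cli cbjtf urio cps xsdmo
Hunk 2: at line 2 remove [xzdoc,zndk,tsbr] add [ftdy] -> 10 lines: fmhjb eyw pimi ftdy jwjv cli cbjtf urio cps xsdmo
Hunk 3: at line 5 remove [cli,cbjtf] add [xboyj] -> 9 lines: fmhjb eyw pimi ftdy jwjv xboyj urio cps xsdmo
Hunk 4: at line 1 remove [pimi] add [lhf,mcb] -> 10 lines: fmhjb eyw lhf mcb ftdy jwjv xboyj urio cps xsdmo
Hunk 5: at line 3 remove [mcb,ftdy,jwjv] add [lllg,sjfm] -> 9 lines: fmhjb eyw lhf lllg sjfm xboyj urio cps xsdmo
Final line count: 9

Answer: 9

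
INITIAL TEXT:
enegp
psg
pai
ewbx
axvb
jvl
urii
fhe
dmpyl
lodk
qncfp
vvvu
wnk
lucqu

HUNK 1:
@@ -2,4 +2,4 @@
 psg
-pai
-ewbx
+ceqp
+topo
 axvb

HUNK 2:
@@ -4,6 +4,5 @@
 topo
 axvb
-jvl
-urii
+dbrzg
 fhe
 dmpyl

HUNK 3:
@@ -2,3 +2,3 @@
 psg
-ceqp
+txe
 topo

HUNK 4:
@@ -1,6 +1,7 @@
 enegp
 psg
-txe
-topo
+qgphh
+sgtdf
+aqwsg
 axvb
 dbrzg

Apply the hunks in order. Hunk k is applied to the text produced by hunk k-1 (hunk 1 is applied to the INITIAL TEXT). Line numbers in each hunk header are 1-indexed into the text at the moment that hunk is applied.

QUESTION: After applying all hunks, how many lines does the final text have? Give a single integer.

Hunk 1: at line 2 remove [pai,ewbx] add [ceqp,topo] -> 14 lines: enegp psg ceqp topo axvb jvl urii fhe dmpyl lodk qncfp vvvu wnk lucqu
Hunk 2: at line 4 remove [jvl,urii] add [dbrzg] -> 13 lines: enegp psg ceqp topo axvb dbrzg fhe dmpyl lodk qncfp vvvu wnk lucqu
Hunk 3: at line 2 remove [ceqp] add [txe] -> 13 lines: enegp psg txe topo axvb dbrzg fhe dmpyl lodk qncfp vvvu wnk lucqu
Hunk 4: at line 1 remove [txe,topo] add [qgphh,sgtdf,aqwsg] -> 14 lines: enegp psg qgphh sgtdf aqwsg axvb dbrzg fhe dmpyl lodk qncfp vvvu wnk lucqu
Final line count: 14

Answer: 14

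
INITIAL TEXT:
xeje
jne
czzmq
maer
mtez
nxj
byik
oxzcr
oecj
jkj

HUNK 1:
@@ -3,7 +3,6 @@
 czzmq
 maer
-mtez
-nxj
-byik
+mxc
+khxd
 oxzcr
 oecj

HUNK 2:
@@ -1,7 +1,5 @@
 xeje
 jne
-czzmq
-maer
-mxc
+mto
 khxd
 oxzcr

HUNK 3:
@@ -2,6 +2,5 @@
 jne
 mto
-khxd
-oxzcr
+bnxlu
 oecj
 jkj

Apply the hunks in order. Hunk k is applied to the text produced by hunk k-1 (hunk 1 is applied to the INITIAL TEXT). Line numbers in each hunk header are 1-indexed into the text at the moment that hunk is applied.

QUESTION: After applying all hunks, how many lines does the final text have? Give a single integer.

Hunk 1: at line 3 remove [mtez,nxj,byik] add [mxc,khxd] -> 9 lines: xeje jne czzmq maer mxc khxd oxzcr oecj jkj
Hunk 2: at line 1 remove [czzmq,maer,mxc] add [mto] -> 7 lines: xeje jne mto khxd oxzcr oecj jkj
Hunk 3: at line 2 remove [khxd,oxzcr] add [bnxlu] -> 6 lines: xeje jne mto bnxlu oecj jkj
Final line count: 6

Answer: 6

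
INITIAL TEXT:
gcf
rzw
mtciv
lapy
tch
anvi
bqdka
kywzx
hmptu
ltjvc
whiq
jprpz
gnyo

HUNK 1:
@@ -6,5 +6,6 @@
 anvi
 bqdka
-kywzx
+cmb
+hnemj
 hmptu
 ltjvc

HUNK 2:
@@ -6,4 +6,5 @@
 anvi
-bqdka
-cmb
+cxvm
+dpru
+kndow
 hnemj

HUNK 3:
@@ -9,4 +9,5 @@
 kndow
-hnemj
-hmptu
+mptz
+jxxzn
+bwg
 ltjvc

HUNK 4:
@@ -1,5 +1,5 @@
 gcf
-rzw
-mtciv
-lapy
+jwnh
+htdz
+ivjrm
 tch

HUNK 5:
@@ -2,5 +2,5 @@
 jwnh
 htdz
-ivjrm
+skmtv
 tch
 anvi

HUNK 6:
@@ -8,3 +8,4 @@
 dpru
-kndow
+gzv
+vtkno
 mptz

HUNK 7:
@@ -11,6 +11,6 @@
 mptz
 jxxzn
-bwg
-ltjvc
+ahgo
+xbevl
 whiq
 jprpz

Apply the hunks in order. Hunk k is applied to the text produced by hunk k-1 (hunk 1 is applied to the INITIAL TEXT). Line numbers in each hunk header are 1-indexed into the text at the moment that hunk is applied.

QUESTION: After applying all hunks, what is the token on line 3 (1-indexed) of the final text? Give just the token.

Answer: htdz

Derivation:
Hunk 1: at line 6 remove [kywzx] add [cmb,hnemj] -> 14 lines: gcf rzw mtciv lapy tch anvi bqdka cmb hnemj hmptu ltjvc whiq jprpz gnyo
Hunk 2: at line 6 remove [bqdka,cmb] add [cxvm,dpru,kndow] -> 15 lines: gcf rzw mtciv lapy tch anvi cxvm dpru kndow hnemj hmptu ltjvc whiq jprpz gnyo
Hunk 3: at line 9 remove [hnemj,hmptu] add [mptz,jxxzn,bwg] -> 16 lines: gcf rzw mtciv lapy tch anvi cxvm dpru kndow mptz jxxzn bwg ltjvc whiq jprpz gnyo
Hunk 4: at line 1 remove [rzw,mtciv,lapy] add [jwnh,htdz,ivjrm] -> 16 lines: gcf jwnh htdz ivjrm tch anvi cxvm dpru kndow mptz jxxzn bwg ltjvc whiq jprpz gnyo
Hunk 5: at line 2 remove [ivjrm] add [skmtv] -> 16 lines: gcf jwnh htdz skmtv tch anvi cxvm dpru kndow mptz jxxzn bwg ltjvc whiq jprpz gnyo
Hunk 6: at line 8 remove [kndow] add [gzv,vtkno] -> 17 lines: gcf jwnh htdz skmtv tch anvi cxvm dpru gzv vtkno mptz jxxzn bwg ltjvc whiq jprpz gnyo
Hunk 7: at line 11 remove [bwg,ltjvc] add [ahgo,xbevl] -> 17 lines: gcf jwnh htdz skmtv tch anvi cxvm dpru gzv vtkno mptz jxxzn ahgo xbevl whiq jprpz gnyo
Final line 3: htdz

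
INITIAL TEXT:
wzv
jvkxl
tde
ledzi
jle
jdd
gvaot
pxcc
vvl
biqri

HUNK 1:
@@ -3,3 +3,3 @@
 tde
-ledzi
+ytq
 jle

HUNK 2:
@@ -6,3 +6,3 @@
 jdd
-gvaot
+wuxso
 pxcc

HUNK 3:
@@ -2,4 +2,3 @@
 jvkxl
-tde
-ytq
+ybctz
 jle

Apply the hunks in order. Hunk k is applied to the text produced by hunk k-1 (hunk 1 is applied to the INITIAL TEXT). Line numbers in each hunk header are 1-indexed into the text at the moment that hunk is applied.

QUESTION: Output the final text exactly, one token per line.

Answer: wzv
jvkxl
ybctz
jle
jdd
wuxso
pxcc
vvl
biqri

Derivation:
Hunk 1: at line 3 remove [ledzi] add [ytq] -> 10 lines: wzv jvkxl tde ytq jle jdd gvaot pxcc vvl biqri
Hunk 2: at line 6 remove [gvaot] add [wuxso] -> 10 lines: wzv jvkxl tde ytq jle jdd wuxso pxcc vvl biqri
Hunk 3: at line 2 remove [tde,ytq] add [ybctz] -> 9 lines: wzv jvkxl ybctz jle jdd wuxso pxcc vvl biqri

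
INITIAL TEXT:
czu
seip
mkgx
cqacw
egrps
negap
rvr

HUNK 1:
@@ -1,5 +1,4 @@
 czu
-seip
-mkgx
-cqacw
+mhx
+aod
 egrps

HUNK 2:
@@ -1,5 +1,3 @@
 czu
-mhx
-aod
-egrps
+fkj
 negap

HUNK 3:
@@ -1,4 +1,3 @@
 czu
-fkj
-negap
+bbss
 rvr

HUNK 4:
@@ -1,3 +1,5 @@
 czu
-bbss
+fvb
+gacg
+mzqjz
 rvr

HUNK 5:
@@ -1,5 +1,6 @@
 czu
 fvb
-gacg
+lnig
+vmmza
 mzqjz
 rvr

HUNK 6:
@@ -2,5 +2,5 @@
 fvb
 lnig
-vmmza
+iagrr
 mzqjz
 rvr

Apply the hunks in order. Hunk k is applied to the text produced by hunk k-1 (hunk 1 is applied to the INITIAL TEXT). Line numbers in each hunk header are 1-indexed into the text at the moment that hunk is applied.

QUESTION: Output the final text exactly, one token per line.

Hunk 1: at line 1 remove [seip,mkgx,cqacw] add [mhx,aod] -> 6 lines: czu mhx aod egrps negap rvr
Hunk 2: at line 1 remove [mhx,aod,egrps] add [fkj] -> 4 lines: czu fkj negap rvr
Hunk 3: at line 1 remove [fkj,negap] add [bbss] -> 3 lines: czu bbss rvr
Hunk 4: at line 1 remove [bbss] add [fvb,gacg,mzqjz] -> 5 lines: czu fvb gacg mzqjz rvr
Hunk 5: at line 1 remove [gacg] add [lnig,vmmza] -> 6 lines: czu fvb lnig vmmza mzqjz rvr
Hunk 6: at line 2 remove [vmmza] add [iagrr] -> 6 lines: czu fvb lnig iagrr mzqjz rvr

Answer: czu
fvb
lnig
iagrr
mzqjz
rvr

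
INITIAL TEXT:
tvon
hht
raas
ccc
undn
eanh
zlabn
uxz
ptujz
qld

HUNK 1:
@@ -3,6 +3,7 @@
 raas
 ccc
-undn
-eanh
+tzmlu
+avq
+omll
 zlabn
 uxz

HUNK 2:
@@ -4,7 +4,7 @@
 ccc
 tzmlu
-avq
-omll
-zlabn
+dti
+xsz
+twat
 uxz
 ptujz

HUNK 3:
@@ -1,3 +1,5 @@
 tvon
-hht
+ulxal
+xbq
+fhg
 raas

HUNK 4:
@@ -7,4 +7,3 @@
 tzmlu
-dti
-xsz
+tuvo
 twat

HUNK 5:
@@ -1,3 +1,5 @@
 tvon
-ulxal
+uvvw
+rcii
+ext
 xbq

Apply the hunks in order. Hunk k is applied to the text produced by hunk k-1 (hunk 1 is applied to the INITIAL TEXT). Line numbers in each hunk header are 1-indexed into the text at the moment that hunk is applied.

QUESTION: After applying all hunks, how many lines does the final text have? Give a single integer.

Answer: 14

Derivation:
Hunk 1: at line 3 remove [undn,eanh] add [tzmlu,avq,omll] -> 11 lines: tvon hht raas ccc tzmlu avq omll zlabn uxz ptujz qld
Hunk 2: at line 4 remove [avq,omll,zlabn] add [dti,xsz,twat] -> 11 lines: tvon hht raas ccc tzmlu dti xsz twat uxz ptujz qld
Hunk 3: at line 1 remove [hht] add [ulxal,xbq,fhg] -> 13 lines: tvon ulxal xbq fhg raas ccc tzmlu dti xsz twat uxz ptujz qld
Hunk 4: at line 7 remove [dti,xsz] add [tuvo] -> 12 lines: tvon ulxal xbq fhg raas ccc tzmlu tuvo twat uxz ptujz qld
Hunk 5: at line 1 remove [ulxal] add [uvvw,rcii,ext] -> 14 lines: tvon uvvw rcii ext xbq fhg raas ccc tzmlu tuvo twat uxz ptujz qld
Final line count: 14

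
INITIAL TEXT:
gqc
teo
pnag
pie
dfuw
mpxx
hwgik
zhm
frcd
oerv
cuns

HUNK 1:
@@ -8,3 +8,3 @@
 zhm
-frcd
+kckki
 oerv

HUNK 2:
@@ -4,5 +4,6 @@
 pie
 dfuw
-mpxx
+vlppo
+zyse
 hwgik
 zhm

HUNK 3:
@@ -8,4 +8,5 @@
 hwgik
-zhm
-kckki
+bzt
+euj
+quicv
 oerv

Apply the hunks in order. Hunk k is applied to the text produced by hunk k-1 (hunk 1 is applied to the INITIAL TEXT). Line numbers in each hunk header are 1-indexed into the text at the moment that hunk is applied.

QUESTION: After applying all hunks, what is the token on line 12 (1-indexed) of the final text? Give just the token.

Answer: oerv

Derivation:
Hunk 1: at line 8 remove [frcd] add [kckki] -> 11 lines: gqc teo pnag pie dfuw mpxx hwgik zhm kckki oerv cuns
Hunk 2: at line 4 remove [mpxx] add [vlppo,zyse] -> 12 lines: gqc teo pnag pie dfuw vlppo zyse hwgik zhm kckki oerv cuns
Hunk 3: at line 8 remove [zhm,kckki] add [bzt,euj,quicv] -> 13 lines: gqc teo pnag pie dfuw vlppo zyse hwgik bzt euj quicv oerv cuns
Final line 12: oerv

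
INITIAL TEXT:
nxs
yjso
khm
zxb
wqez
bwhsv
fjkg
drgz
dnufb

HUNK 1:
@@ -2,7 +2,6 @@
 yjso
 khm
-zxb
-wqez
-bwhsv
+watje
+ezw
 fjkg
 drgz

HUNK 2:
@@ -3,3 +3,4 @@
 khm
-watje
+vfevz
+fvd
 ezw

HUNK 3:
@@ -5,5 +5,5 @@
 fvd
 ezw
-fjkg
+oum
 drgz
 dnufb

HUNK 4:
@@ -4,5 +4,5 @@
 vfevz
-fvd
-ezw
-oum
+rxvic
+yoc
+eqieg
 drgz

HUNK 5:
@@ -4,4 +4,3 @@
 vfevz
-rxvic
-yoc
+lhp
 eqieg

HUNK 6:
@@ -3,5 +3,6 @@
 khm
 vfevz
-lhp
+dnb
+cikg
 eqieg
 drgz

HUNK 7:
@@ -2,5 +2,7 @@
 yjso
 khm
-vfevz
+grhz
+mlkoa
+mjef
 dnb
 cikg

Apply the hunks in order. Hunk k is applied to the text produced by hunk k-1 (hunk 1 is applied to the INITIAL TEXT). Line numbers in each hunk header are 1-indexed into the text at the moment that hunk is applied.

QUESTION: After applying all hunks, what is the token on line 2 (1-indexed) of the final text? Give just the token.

Hunk 1: at line 2 remove [zxb,wqez,bwhsv] add [watje,ezw] -> 8 lines: nxs yjso khm watje ezw fjkg drgz dnufb
Hunk 2: at line 3 remove [watje] add [vfevz,fvd] -> 9 lines: nxs yjso khm vfevz fvd ezw fjkg drgz dnufb
Hunk 3: at line 5 remove [fjkg] add [oum] -> 9 lines: nxs yjso khm vfevz fvd ezw oum drgz dnufb
Hunk 4: at line 4 remove [fvd,ezw,oum] add [rxvic,yoc,eqieg] -> 9 lines: nxs yjso khm vfevz rxvic yoc eqieg drgz dnufb
Hunk 5: at line 4 remove [rxvic,yoc] add [lhp] -> 8 lines: nxs yjso khm vfevz lhp eqieg drgz dnufb
Hunk 6: at line 3 remove [lhp] add [dnb,cikg] -> 9 lines: nxs yjso khm vfevz dnb cikg eqieg drgz dnufb
Hunk 7: at line 2 remove [vfevz] add [grhz,mlkoa,mjef] -> 11 lines: nxs yjso khm grhz mlkoa mjef dnb cikg eqieg drgz dnufb
Final line 2: yjso

Answer: yjso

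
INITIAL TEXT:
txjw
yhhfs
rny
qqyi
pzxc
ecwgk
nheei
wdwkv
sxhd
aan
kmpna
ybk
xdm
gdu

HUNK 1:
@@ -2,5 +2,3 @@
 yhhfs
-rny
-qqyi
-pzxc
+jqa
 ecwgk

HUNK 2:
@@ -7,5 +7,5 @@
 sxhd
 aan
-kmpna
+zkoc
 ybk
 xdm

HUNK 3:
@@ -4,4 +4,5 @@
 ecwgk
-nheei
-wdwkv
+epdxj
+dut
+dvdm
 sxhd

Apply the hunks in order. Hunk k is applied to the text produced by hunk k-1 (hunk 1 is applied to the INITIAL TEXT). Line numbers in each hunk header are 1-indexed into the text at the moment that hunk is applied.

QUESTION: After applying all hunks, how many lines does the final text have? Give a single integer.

Hunk 1: at line 2 remove [rny,qqyi,pzxc] add [jqa] -> 12 lines: txjw yhhfs jqa ecwgk nheei wdwkv sxhd aan kmpna ybk xdm gdu
Hunk 2: at line 7 remove [kmpna] add [zkoc] -> 12 lines: txjw yhhfs jqa ecwgk nheei wdwkv sxhd aan zkoc ybk xdm gdu
Hunk 3: at line 4 remove [nheei,wdwkv] add [epdxj,dut,dvdm] -> 13 lines: txjw yhhfs jqa ecwgk epdxj dut dvdm sxhd aan zkoc ybk xdm gdu
Final line count: 13

Answer: 13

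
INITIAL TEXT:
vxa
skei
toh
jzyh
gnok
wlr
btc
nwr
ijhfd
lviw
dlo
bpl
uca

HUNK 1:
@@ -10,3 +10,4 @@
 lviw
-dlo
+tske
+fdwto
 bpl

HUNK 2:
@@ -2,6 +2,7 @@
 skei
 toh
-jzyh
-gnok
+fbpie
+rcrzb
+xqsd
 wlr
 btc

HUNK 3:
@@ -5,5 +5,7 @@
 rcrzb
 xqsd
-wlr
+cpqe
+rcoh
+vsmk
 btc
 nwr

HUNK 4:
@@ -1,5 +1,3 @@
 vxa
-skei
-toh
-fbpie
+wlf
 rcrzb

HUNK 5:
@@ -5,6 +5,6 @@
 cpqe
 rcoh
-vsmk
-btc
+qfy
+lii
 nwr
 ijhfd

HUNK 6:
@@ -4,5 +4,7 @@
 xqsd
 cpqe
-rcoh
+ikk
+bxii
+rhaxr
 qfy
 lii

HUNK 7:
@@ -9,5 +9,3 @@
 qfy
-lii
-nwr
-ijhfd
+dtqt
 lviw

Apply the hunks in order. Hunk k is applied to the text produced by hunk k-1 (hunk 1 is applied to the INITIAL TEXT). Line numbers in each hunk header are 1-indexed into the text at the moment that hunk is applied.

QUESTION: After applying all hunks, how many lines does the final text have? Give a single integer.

Answer: 15

Derivation:
Hunk 1: at line 10 remove [dlo] add [tske,fdwto] -> 14 lines: vxa skei toh jzyh gnok wlr btc nwr ijhfd lviw tske fdwto bpl uca
Hunk 2: at line 2 remove [jzyh,gnok] add [fbpie,rcrzb,xqsd] -> 15 lines: vxa skei toh fbpie rcrzb xqsd wlr btc nwr ijhfd lviw tske fdwto bpl uca
Hunk 3: at line 5 remove [wlr] add [cpqe,rcoh,vsmk] -> 17 lines: vxa skei toh fbpie rcrzb xqsd cpqe rcoh vsmk btc nwr ijhfd lviw tske fdwto bpl uca
Hunk 4: at line 1 remove [skei,toh,fbpie] add [wlf] -> 15 lines: vxa wlf rcrzb xqsd cpqe rcoh vsmk btc nwr ijhfd lviw tske fdwto bpl uca
Hunk 5: at line 5 remove [vsmk,btc] add [qfy,lii] -> 15 lines: vxa wlf rcrzb xqsd cpqe rcoh qfy lii nwr ijhfd lviw tske fdwto bpl uca
Hunk 6: at line 4 remove [rcoh] add [ikk,bxii,rhaxr] -> 17 lines: vxa wlf rcrzb xqsd cpqe ikk bxii rhaxr qfy lii nwr ijhfd lviw tske fdwto bpl uca
Hunk 7: at line 9 remove [lii,nwr,ijhfd] add [dtqt] -> 15 lines: vxa wlf rcrzb xqsd cpqe ikk bxii rhaxr qfy dtqt lviw tske fdwto bpl uca
Final line count: 15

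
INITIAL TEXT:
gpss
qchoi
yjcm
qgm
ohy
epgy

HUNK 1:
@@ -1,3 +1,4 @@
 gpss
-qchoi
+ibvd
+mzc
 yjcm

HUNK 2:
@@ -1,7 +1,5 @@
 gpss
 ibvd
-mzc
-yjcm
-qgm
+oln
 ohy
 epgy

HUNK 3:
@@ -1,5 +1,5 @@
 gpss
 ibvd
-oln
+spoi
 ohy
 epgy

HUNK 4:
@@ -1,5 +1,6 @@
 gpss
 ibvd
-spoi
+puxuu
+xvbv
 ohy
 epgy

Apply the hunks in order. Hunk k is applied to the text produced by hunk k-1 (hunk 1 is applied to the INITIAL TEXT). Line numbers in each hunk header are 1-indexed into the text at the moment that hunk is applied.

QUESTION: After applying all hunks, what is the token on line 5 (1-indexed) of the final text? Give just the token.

Answer: ohy

Derivation:
Hunk 1: at line 1 remove [qchoi] add [ibvd,mzc] -> 7 lines: gpss ibvd mzc yjcm qgm ohy epgy
Hunk 2: at line 1 remove [mzc,yjcm,qgm] add [oln] -> 5 lines: gpss ibvd oln ohy epgy
Hunk 3: at line 1 remove [oln] add [spoi] -> 5 lines: gpss ibvd spoi ohy epgy
Hunk 4: at line 1 remove [spoi] add [puxuu,xvbv] -> 6 lines: gpss ibvd puxuu xvbv ohy epgy
Final line 5: ohy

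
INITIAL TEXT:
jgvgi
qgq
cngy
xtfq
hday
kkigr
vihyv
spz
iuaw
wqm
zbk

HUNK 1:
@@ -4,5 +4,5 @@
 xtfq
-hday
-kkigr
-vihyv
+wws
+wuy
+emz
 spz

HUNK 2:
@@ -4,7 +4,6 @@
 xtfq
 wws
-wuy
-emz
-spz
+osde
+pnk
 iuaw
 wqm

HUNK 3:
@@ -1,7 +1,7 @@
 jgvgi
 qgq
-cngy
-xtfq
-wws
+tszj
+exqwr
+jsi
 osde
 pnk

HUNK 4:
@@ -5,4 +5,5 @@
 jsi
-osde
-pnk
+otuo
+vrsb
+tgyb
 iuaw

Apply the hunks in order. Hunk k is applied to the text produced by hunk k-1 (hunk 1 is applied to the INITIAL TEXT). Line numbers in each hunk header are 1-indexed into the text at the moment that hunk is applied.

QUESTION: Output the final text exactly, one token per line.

Hunk 1: at line 4 remove [hday,kkigr,vihyv] add [wws,wuy,emz] -> 11 lines: jgvgi qgq cngy xtfq wws wuy emz spz iuaw wqm zbk
Hunk 2: at line 4 remove [wuy,emz,spz] add [osde,pnk] -> 10 lines: jgvgi qgq cngy xtfq wws osde pnk iuaw wqm zbk
Hunk 3: at line 1 remove [cngy,xtfq,wws] add [tszj,exqwr,jsi] -> 10 lines: jgvgi qgq tszj exqwr jsi osde pnk iuaw wqm zbk
Hunk 4: at line 5 remove [osde,pnk] add [otuo,vrsb,tgyb] -> 11 lines: jgvgi qgq tszj exqwr jsi otuo vrsb tgyb iuaw wqm zbk

Answer: jgvgi
qgq
tszj
exqwr
jsi
otuo
vrsb
tgyb
iuaw
wqm
zbk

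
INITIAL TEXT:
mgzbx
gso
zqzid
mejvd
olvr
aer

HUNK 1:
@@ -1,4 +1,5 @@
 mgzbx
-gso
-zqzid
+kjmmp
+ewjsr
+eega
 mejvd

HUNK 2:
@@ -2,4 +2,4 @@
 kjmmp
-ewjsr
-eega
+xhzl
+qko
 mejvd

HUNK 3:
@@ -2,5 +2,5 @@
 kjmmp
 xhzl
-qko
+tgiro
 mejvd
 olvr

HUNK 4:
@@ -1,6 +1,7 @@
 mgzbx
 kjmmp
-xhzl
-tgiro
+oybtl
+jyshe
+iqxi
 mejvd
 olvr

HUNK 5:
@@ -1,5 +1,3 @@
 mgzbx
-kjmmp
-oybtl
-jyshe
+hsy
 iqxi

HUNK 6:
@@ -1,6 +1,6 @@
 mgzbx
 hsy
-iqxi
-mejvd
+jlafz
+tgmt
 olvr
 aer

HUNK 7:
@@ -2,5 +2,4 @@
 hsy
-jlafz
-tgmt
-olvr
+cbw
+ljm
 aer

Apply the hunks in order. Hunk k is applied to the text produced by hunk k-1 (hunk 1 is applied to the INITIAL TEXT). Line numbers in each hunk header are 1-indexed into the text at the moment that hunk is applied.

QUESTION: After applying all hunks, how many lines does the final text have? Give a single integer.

Answer: 5

Derivation:
Hunk 1: at line 1 remove [gso,zqzid] add [kjmmp,ewjsr,eega] -> 7 lines: mgzbx kjmmp ewjsr eega mejvd olvr aer
Hunk 2: at line 2 remove [ewjsr,eega] add [xhzl,qko] -> 7 lines: mgzbx kjmmp xhzl qko mejvd olvr aer
Hunk 3: at line 2 remove [qko] add [tgiro] -> 7 lines: mgzbx kjmmp xhzl tgiro mejvd olvr aer
Hunk 4: at line 1 remove [xhzl,tgiro] add [oybtl,jyshe,iqxi] -> 8 lines: mgzbx kjmmp oybtl jyshe iqxi mejvd olvr aer
Hunk 5: at line 1 remove [kjmmp,oybtl,jyshe] add [hsy] -> 6 lines: mgzbx hsy iqxi mejvd olvr aer
Hunk 6: at line 1 remove [iqxi,mejvd] add [jlafz,tgmt] -> 6 lines: mgzbx hsy jlafz tgmt olvr aer
Hunk 7: at line 2 remove [jlafz,tgmt,olvr] add [cbw,ljm] -> 5 lines: mgzbx hsy cbw ljm aer
Final line count: 5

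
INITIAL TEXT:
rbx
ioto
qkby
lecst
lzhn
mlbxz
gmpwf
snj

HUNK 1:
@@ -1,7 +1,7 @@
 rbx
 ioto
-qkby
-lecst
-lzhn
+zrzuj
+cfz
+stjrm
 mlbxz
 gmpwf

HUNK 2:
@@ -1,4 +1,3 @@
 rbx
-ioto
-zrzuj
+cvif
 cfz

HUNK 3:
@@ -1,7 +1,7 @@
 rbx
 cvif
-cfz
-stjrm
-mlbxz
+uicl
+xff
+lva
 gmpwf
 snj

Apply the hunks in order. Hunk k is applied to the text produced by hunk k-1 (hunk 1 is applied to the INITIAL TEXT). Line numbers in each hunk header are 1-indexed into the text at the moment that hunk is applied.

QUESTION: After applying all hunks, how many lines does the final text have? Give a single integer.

Answer: 7

Derivation:
Hunk 1: at line 1 remove [qkby,lecst,lzhn] add [zrzuj,cfz,stjrm] -> 8 lines: rbx ioto zrzuj cfz stjrm mlbxz gmpwf snj
Hunk 2: at line 1 remove [ioto,zrzuj] add [cvif] -> 7 lines: rbx cvif cfz stjrm mlbxz gmpwf snj
Hunk 3: at line 1 remove [cfz,stjrm,mlbxz] add [uicl,xff,lva] -> 7 lines: rbx cvif uicl xff lva gmpwf snj
Final line count: 7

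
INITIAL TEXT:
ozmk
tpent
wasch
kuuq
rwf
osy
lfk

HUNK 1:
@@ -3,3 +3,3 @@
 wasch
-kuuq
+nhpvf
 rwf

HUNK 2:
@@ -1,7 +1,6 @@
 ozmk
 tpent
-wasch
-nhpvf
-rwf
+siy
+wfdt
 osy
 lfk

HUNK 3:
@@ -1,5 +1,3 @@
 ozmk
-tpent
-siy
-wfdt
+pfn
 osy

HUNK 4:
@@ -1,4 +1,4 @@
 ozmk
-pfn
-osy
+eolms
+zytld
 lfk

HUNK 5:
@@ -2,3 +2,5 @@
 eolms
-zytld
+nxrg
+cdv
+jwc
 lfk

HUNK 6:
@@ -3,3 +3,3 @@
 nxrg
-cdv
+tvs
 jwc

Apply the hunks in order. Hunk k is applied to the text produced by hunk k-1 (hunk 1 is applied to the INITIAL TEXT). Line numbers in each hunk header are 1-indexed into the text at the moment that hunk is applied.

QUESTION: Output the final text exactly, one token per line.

Hunk 1: at line 3 remove [kuuq] add [nhpvf] -> 7 lines: ozmk tpent wasch nhpvf rwf osy lfk
Hunk 2: at line 1 remove [wasch,nhpvf,rwf] add [siy,wfdt] -> 6 lines: ozmk tpent siy wfdt osy lfk
Hunk 3: at line 1 remove [tpent,siy,wfdt] add [pfn] -> 4 lines: ozmk pfn osy lfk
Hunk 4: at line 1 remove [pfn,osy] add [eolms,zytld] -> 4 lines: ozmk eolms zytld lfk
Hunk 5: at line 2 remove [zytld] add [nxrg,cdv,jwc] -> 6 lines: ozmk eolms nxrg cdv jwc lfk
Hunk 6: at line 3 remove [cdv] add [tvs] -> 6 lines: ozmk eolms nxrg tvs jwc lfk

Answer: ozmk
eolms
nxrg
tvs
jwc
lfk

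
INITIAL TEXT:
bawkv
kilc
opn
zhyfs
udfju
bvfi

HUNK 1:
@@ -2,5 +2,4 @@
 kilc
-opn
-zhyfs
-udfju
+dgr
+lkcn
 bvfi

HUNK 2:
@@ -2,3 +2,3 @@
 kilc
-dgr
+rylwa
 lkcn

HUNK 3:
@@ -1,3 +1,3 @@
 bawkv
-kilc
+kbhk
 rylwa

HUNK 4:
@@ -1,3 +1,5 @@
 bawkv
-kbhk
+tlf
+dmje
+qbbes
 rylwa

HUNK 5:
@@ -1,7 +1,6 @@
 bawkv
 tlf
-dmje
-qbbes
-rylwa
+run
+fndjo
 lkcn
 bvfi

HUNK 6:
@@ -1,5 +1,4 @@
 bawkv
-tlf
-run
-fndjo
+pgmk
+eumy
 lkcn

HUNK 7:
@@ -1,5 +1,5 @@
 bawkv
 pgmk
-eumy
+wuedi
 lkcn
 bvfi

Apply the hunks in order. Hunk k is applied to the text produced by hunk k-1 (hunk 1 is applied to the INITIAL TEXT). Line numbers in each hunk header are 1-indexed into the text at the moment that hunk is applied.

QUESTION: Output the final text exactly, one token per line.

Answer: bawkv
pgmk
wuedi
lkcn
bvfi

Derivation:
Hunk 1: at line 2 remove [opn,zhyfs,udfju] add [dgr,lkcn] -> 5 lines: bawkv kilc dgr lkcn bvfi
Hunk 2: at line 2 remove [dgr] add [rylwa] -> 5 lines: bawkv kilc rylwa lkcn bvfi
Hunk 3: at line 1 remove [kilc] add [kbhk] -> 5 lines: bawkv kbhk rylwa lkcn bvfi
Hunk 4: at line 1 remove [kbhk] add [tlf,dmje,qbbes] -> 7 lines: bawkv tlf dmje qbbes rylwa lkcn bvfi
Hunk 5: at line 1 remove [dmje,qbbes,rylwa] add [run,fndjo] -> 6 lines: bawkv tlf run fndjo lkcn bvfi
Hunk 6: at line 1 remove [tlf,run,fndjo] add [pgmk,eumy] -> 5 lines: bawkv pgmk eumy lkcn bvfi
Hunk 7: at line 1 remove [eumy] add [wuedi] -> 5 lines: bawkv pgmk wuedi lkcn bvfi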